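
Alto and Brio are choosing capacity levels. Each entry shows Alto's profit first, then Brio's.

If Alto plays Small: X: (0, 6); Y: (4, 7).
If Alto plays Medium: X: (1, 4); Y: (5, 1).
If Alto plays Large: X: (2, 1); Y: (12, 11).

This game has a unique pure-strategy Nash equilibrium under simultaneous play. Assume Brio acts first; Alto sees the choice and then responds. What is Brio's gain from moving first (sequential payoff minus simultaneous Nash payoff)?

Alto best-responds to each possible Brio move:
- X → Alto plays Large (best of 0, 1, 2); Brio gets 1.
- Y → Alto plays Large (best of 4, 5, 12); Brio gets 11.
Maximizing over 1, 11, Brio chooses Y. Subgame-perfect outcome: (Large, Y) with payoffs (12, 11).
For the simultaneous game, intersect best replies.
Alto's best replies: X→Large; Y→Large.
Brio's best replies: Small→Y; Medium→X; Large→Y.
The unique mutual best reply is (Large, Y), giving (12, 11).
Brio's commitment gain: 11 − 11 = 0.

0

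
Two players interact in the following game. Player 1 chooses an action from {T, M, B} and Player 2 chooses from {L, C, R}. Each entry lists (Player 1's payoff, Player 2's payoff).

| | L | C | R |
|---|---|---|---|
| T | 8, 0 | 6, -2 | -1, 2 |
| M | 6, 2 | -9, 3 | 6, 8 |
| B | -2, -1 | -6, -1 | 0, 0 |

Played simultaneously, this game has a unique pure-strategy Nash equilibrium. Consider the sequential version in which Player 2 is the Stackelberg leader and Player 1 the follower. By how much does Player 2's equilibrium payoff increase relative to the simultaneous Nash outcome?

0

Player 1 best-responds to each possible Player 2 move:
- L: Player 1 compares 8, 6, -2 and picks T; Player 2 would get 0.
- C: Player 1 compares 6, -9, -6 and picks T; Player 2 would get -2.
- R: Player 1 compares -1, 6, 0 and picks M; Player 2 would get 8.
Among 0, -2, 8, the best is 8 at R. Subgame-perfect outcome: (M, R) with payoffs (6, 8).
For the simultaneous game, intersect best replies.
Player 1's best replies: L→T; C→T; R→M.
Player 2's best replies: T→R; M→R; B→R.
Only (M, R) has each player best-responding; Nash payoffs (6, 8).
Player 2's commitment gain: 8 − 8 = 0.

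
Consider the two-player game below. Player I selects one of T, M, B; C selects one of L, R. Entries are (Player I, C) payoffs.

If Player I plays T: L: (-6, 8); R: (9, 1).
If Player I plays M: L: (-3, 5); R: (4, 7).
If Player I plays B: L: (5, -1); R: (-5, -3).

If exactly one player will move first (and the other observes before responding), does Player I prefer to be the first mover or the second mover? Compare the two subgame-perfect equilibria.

second

If Player I leads: C's best replies are T→L, M→R, B→L; Player I's induced payoffs -6, 4, 5; outcome (B, L), payoffs (5, -1).
If C leads: Player I's best replies are L→B, R→T; C's induced payoffs -1, 1; outcome (T, R), payoffs (9, 1).
Player I gets 5 moving first and 9 moving second, so Player I prefers to move second.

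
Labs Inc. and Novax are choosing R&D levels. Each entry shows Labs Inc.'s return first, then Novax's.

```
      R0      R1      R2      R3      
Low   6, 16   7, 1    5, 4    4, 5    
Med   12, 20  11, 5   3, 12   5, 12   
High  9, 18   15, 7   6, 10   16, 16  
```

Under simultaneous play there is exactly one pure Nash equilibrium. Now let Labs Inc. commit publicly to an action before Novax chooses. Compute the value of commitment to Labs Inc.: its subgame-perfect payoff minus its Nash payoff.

Novax best-responds to each possible Labs Inc. move:
- Low: Novax compares 16, 1, 4, 5 and picks R0; Labs Inc. would get 6.
- Med: Novax compares 20, 5, 12, 12 and picks R0; Labs Inc. would get 12.
- High: Novax compares 18, 7, 10, 16 and picks R0; Labs Inc. would get 9.
Maximizing over 6, 12, 9, Labs Inc. chooses Med. Subgame-perfect outcome: (Med, R0) with payoffs (12, 20).
Now find the simultaneous Nash equilibrium.
Labs Inc.'s best replies: R0→Med; R1→High; R2→High; R3→High.
Novax's best replies: Low→R0; Med→R0; High→R0.
Only (Med, R0) has each player best-responding; Nash payoffs (12, 20).
Labs Inc.'s commitment gain: 12 − 12 = 0.

0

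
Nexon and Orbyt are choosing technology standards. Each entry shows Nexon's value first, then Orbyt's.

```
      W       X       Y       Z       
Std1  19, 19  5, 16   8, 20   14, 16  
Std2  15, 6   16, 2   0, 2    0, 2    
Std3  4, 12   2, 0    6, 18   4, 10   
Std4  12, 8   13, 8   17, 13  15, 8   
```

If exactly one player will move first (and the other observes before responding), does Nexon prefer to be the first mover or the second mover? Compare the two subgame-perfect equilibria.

second

If Nexon leads: Orbyt's best replies are Std1→Y, Std2→W, Std3→Y, Std4→Y; Nexon's induced payoffs 8, 15, 6, 17; outcome (Std4, Y), payoffs (17, 13).
If Orbyt leads: Nexon's best replies are W→Std1, X→Std2, Y→Std4, Z→Std4; Orbyt's induced payoffs 19, 2, 13, 8; outcome (Std1, W), payoffs (19, 19).
Nexon gets 17 moving first and 19 moving second, so Nexon prefers to move second.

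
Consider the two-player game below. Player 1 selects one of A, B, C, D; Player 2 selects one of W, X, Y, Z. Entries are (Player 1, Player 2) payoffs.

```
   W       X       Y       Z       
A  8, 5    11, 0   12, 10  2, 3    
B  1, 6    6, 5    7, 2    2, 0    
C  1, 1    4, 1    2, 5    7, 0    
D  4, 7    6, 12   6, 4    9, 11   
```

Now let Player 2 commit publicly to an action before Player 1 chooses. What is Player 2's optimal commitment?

Z

Solve by backward induction (Player 2 leads).
- W: BR = A, leader payoff 5.
- X: BR = A, leader payoff 0.
- Y: BR = A, leader payoff 10.
- Z: BR = D, leader payoff 11.
Among 5, 0, 10, 11, the best is 11 at Z. Subgame-perfect outcome: (D, Z) with payoffs (9, 11).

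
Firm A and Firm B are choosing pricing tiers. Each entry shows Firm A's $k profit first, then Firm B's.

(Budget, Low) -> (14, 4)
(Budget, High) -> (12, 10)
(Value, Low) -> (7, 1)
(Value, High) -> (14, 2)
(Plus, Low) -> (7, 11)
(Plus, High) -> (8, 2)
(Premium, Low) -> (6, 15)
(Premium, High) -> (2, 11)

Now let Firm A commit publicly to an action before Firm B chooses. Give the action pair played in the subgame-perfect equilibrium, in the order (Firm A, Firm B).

(Value, High)

Solve by backward induction (Firm A leads).
- Budget: BR = High, leader payoff 12.
- Value: BR = High, leader payoff 14.
- Plus: BR = Low, leader payoff 7.
- Premium: BR = Low, leader payoff 6.
Firm A's induced payoffs are 12, 14, 7, 6, so Firm A commits to Value. Subgame-perfect outcome: (Value, High) with payoffs (14, 2).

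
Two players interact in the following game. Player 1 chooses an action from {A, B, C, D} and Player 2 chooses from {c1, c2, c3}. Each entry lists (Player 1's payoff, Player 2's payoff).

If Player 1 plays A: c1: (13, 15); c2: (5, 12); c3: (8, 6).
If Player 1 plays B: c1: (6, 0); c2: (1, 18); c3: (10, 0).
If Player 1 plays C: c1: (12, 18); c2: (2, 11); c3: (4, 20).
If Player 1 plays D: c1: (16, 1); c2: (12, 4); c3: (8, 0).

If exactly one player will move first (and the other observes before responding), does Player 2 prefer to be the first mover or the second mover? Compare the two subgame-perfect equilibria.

If Player 1 leads: Player 2's best replies are A→c1, B→c2, C→c3, D→c2; Player 1's induced payoffs 13, 1, 4, 12; outcome (A, c1), payoffs (13, 15).
If Player 2 leads: Player 1's best replies are c1→D, c2→D, c3→B; Player 2's induced payoffs 1, 4, 0; outcome (D, c2), payoffs (12, 4).
Player 2 gets 4 moving first and 15 moving second, so Player 2 prefers to move second.

second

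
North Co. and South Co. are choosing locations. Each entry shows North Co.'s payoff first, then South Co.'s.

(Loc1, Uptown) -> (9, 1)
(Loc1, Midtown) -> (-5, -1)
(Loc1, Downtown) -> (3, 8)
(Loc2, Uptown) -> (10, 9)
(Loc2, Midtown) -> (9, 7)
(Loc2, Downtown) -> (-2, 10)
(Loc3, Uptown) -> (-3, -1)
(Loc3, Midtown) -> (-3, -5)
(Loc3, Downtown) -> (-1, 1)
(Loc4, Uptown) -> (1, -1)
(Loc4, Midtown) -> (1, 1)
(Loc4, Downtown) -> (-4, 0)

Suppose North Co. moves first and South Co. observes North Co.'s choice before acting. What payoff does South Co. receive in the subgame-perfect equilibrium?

South Co. best-responds to each possible North Co. move:
- Loc1: South Co. compares 1, -1, 8 and picks Downtown; North Co. would get 3.
- Loc2: South Co. compares 9, 7, 10 and picks Downtown; North Co. would get -2.
- Loc3: South Co. compares -1, -5, 1 and picks Downtown; North Co. would get -1.
- Loc4: South Co. compares -1, 1, 0 and picks Midtown; North Co. would get 1.
North Co.'s induced payoffs are 3, -2, -1, 1, so North Co. commits to Loc1. Subgame-perfect outcome: (Loc1, Downtown) with payoffs (3, 8).

8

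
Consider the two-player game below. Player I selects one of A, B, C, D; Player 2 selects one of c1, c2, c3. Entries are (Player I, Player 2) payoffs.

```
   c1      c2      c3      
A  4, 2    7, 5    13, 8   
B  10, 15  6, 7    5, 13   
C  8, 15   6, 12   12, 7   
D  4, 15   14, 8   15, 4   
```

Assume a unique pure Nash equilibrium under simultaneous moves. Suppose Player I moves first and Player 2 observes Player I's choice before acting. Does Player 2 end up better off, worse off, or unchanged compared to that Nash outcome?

worse off

Work backward from Player 2's decision.
- A → Player 2 plays c3 (best of 2, 5, 8); Player I gets 13.
- B → Player 2 plays c1 (best of 15, 7, 13); Player I gets 10.
- C → Player 2 plays c1 (best of 15, 12, 7); Player I gets 8.
- D → Player 2 plays c1 (best of 15, 8, 4); Player I gets 4.
Maximizing over 13, 10, 8, 4, Player I chooses A. Subgame-perfect outcome: (A, c3) with payoffs (13, 8).
Now find the simultaneous Nash equilibrium.
Player I's best replies: c1→B; c2→D; c3→D.
Player 2's best replies: A→c3; B→c1; C→c1; D→c1.
Only (B, c1) has each player best-responding; Nash payoffs (10, 15).
Player 2 earns 8 sequentially versus 15 at the Nash outcome: worse off.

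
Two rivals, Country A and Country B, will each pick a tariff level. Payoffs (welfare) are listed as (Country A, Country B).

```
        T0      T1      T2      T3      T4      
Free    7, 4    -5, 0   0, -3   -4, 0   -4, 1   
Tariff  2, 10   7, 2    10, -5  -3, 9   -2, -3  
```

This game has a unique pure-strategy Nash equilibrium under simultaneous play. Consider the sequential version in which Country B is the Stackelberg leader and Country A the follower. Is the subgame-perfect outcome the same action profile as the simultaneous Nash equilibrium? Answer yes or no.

no

Country A best-responds to each possible Country B move:
- T0: Country A compares 7, 2 and picks Free; Country B would get 4.
- T1: Country A compares -5, 7 and picks Tariff; Country B would get 2.
- T2: Country A compares 0, 10 and picks Tariff; Country B would get -5.
- T3: Country A compares -4, -3 and picks Tariff; Country B would get 9.
- T4: Country A compares -4, -2 and picks Tariff; Country B would get -3.
Among 4, 2, -5, 9, -3, the best is 9 at T3. Subgame-perfect outcome: (Tariff, T3) with payoffs (-3, 9).
Under simultaneous play:
Country A's best replies: T0→Free; T1→Tariff; T2→Tariff; T3→Tariff; T4→Tariff.
Country B's best replies: Free→T0; Tariff→T0.
Only (Free, T0) has each player best-responding; Nash payoffs (7, 4).
Sequential outcome (Tariff, T3) differs from the Nash profile (Free, T0).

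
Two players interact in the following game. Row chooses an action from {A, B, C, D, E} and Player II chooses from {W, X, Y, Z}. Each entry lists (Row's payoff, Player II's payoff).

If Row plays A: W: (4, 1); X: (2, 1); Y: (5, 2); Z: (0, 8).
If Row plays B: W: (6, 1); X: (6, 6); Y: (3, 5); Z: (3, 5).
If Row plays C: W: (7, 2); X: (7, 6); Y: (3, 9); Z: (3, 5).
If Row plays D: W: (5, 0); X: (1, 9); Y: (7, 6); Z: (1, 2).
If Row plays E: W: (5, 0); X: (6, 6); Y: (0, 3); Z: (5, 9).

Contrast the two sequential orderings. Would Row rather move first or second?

first

If Row leads: Player II's best replies are A→Z, B→X, C→Y, D→X, E→Z; Row's induced payoffs 0, 6, 3, 1, 5; outcome (B, X), payoffs (6, 6).
If Player II leads: Row's best replies are W→C, X→C, Y→D, Z→E; Player II's induced payoffs 2, 6, 6, 9; outcome (E, Z), payoffs (5, 9).
Row gets 6 moving first and 5 moving second, so Row prefers to move first.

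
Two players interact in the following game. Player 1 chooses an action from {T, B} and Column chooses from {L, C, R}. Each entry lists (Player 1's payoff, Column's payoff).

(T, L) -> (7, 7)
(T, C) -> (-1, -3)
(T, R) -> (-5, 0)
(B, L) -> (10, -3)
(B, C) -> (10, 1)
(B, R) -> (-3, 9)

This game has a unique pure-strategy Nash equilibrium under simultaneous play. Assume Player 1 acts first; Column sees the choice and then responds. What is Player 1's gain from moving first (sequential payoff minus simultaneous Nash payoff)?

Backward induction with Player 1 moving first.
- T → Column plays L (best of 7, -3, 0); Player 1 gets 7.
- B → Column plays R (best of -3, 1, 9); Player 1 gets -3.
Among 7, -3, the best is 7 at T. Subgame-perfect outcome: (T, L) with payoffs (7, 7).
Now find the simultaneous Nash equilibrium.
Player 1's best replies: L→B; C→B; R→B.
Column's best replies: T→L; B→R.
Only (B, R) has each player best-responding; Nash payoffs (-3, 9).
Player 1's commitment gain: 7 − -3 = 10.

10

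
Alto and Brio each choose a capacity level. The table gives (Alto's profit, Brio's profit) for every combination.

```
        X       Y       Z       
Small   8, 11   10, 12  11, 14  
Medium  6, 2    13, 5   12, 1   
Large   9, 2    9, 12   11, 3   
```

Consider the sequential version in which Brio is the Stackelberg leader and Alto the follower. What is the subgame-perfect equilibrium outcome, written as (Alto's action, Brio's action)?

Work backward from Alto's decision.
- X: BR = Large, leader payoff 2.
- Y: BR = Medium, leader payoff 5.
- Z: BR = Medium, leader payoff 1.
Among 2, 5, 1, the best is 5 at Y. Subgame-perfect outcome: (Medium, Y) with payoffs (13, 5).

(Medium, Y)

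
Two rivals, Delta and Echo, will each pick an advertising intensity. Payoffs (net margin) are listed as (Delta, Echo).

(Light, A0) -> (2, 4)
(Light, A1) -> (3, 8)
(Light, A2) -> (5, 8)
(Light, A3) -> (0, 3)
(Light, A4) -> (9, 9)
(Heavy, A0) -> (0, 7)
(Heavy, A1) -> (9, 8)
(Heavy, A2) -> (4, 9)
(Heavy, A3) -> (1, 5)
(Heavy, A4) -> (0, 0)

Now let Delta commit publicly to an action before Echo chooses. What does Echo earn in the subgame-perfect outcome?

9

Solve by backward induction (Delta leads).
- Light → Echo plays A4 (best of 4, 8, 8, 3, 9); Delta gets 9.
- Heavy → Echo plays A2 (best of 7, 8, 9, 5, 0); Delta gets 4.
Among 9, 4, the best is 9 at Light. Subgame-perfect outcome: (Light, A4) with payoffs (9, 9).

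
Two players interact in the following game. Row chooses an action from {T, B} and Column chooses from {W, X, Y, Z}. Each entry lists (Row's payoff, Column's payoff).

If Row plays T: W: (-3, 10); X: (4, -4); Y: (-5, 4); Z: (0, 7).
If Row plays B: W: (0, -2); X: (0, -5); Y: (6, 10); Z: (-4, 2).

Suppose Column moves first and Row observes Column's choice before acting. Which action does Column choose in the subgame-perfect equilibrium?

Y

Backward induction with Column moving first.
- W → Row plays B (best of -3, 0); Column gets -2.
- X → Row plays T (best of 4, 0); Column gets -4.
- Y → Row plays B (best of -5, 6); Column gets 10.
- Z → Row plays T (best of 0, -4); Column gets 7.
Column's induced payoffs are -2, -4, 10, 7, so Column commits to Y. Subgame-perfect outcome: (B, Y) with payoffs (6, 10).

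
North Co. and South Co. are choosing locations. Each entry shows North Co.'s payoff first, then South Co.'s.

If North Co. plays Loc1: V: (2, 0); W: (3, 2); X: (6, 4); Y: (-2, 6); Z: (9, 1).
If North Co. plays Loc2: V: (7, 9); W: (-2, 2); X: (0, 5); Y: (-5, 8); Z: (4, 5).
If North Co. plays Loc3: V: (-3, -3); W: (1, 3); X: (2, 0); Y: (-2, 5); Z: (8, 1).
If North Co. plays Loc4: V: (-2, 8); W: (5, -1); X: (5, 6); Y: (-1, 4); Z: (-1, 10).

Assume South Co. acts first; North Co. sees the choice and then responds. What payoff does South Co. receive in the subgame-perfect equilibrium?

9

North Co. best-responds to each possible South Co. move:
- V → North Co. plays Loc2 (best of 2, 7, -3, -2); South Co. gets 9.
- W → North Co. plays Loc4 (best of 3, -2, 1, 5); South Co. gets -1.
- X → North Co. plays Loc1 (best of 6, 0, 2, 5); South Co. gets 4.
- Y → North Co. plays Loc4 (best of -2, -5, -2, -1); South Co. gets 4.
- Z → North Co. plays Loc1 (best of 9, 4, 8, -1); South Co. gets 1.
South Co.'s induced payoffs are 9, -1, 4, 4, 1, so South Co. commits to V. Subgame-perfect outcome: (Loc2, V) with payoffs (7, 9).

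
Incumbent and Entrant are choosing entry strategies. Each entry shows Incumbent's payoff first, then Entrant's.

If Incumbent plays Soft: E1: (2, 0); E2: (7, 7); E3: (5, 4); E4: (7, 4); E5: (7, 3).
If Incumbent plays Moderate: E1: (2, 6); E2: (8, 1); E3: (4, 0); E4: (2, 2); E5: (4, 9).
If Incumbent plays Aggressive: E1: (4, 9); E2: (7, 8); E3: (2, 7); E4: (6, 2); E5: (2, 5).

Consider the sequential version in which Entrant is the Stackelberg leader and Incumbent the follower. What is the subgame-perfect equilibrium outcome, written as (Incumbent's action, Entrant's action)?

Backward induction with Entrant moving first.
- E1 → Incumbent plays Aggressive (best of 2, 2, 4); Entrant gets 9.
- E2 → Incumbent plays Moderate (best of 7, 8, 7); Entrant gets 1.
- E3 → Incumbent plays Soft (best of 5, 4, 2); Entrant gets 4.
- E4 → Incumbent plays Soft (best of 7, 2, 6); Entrant gets 4.
- E5 → Incumbent plays Soft (best of 7, 4, 2); Entrant gets 3.
Among 9, 1, 4, 4, 3, the best is 9 at E1. Subgame-perfect outcome: (Aggressive, E1) with payoffs (4, 9).

(Aggressive, E1)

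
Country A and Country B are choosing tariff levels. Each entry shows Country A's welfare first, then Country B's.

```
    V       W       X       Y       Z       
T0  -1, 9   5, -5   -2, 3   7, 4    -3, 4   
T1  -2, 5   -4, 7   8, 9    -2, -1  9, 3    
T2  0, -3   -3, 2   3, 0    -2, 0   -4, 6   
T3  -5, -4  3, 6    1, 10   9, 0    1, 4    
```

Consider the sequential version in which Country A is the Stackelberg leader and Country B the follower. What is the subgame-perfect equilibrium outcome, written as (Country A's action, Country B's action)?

(T1, X)

Backward induction with Country A moving first.
- T0: BR = V, leader payoff -1.
- T1: BR = X, leader payoff 8.
- T2: BR = Z, leader payoff -4.
- T3: BR = X, leader payoff 1.
Maximizing over -1, 8, -4, 1, Country A chooses T1. Subgame-perfect outcome: (T1, X) with payoffs (8, 9).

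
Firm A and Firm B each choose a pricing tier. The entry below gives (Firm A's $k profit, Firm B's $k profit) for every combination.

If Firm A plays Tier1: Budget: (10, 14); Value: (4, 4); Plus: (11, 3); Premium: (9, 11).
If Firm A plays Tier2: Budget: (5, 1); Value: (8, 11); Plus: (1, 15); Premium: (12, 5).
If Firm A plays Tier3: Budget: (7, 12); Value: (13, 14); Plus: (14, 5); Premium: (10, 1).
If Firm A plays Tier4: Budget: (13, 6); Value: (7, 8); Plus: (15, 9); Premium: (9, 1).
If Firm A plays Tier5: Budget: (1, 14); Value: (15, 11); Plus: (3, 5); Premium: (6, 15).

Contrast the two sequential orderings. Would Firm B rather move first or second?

first

If Firm A leads: Firm B's best replies are Tier1→Budget, Tier2→Plus, Tier3→Value, Tier4→Plus, Tier5→Premium; Firm A's induced payoffs 10, 1, 13, 15, 6; outcome (Tier4, Plus), payoffs (15, 9).
If Firm B leads: Firm A's best replies are Budget→Tier4, Value→Tier5, Plus→Tier4, Premium→Tier2; Firm B's induced payoffs 6, 11, 9, 5; outcome (Tier5, Value), payoffs (15, 11).
Firm B gets 11 moving first and 9 moving second, so Firm B prefers to move first.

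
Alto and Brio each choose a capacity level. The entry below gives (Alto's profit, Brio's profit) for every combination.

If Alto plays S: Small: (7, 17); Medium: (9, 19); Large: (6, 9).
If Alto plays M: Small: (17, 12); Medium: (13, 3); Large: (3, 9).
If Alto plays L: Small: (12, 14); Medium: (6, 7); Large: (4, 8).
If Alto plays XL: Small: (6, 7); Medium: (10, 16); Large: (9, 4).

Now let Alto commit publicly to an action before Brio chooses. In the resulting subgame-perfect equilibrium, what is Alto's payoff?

Work backward from Brio's decision.
- S: BR = Medium, leader payoff 9.
- M: BR = Small, leader payoff 17.
- L: BR = Small, leader payoff 12.
- XL: BR = Medium, leader payoff 10.
Maximizing over 9, 17, 12, 10, Alto chooses M. Subgame-perfect outcome: (M, Small) with payoffs (17, 12).

17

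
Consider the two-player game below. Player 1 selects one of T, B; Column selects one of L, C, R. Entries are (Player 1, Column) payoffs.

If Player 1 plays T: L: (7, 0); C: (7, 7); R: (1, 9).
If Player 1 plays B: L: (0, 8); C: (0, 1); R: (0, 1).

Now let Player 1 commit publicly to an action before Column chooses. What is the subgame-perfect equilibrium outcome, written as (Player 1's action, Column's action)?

(T, R)

Column best-responds to each possible Player 1 move:
- T → Column plays R (best of 0, 7, 9); Player 1 gets 1.
- B → Column plays L (best of 8, 1, 1); Player 1 gets 0.
Player 1's induced payoffs are 1, 0, so Player 1 commits to T. Subgame-perfect outcome: (T, R) with payoffs (1, 9).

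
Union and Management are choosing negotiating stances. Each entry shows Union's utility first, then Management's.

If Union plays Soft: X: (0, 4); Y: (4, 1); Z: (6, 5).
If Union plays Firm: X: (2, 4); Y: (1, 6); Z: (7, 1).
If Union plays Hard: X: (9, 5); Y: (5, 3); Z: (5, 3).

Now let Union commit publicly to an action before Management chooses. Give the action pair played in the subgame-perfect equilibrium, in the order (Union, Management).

(Hard, X)

Management best-responds to each possible Union move:
- Soft: BR = Z, leader payoff 6.
- Firm: BR = Y, leader payoff 1.
- Hard: BR = X, leader payoff 9.
Among 6, 1, 9, the best is 9 at Hard. Subgame-perfect outcome: (Hard, X) with payoffs (9, 5).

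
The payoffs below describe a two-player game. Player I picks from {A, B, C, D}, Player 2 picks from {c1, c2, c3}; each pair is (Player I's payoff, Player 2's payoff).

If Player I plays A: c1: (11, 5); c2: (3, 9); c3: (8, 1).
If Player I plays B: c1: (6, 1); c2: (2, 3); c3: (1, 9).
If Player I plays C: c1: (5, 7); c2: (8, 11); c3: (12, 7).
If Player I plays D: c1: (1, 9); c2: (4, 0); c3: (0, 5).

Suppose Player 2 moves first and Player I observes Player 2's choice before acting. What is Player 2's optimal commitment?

c2

Player I best-responds to each possible Player 2 move:
- c1: BR = A, leader payoff 5.
- c2: BR = C, leader payoff 11.
- c3: BR = C, leader payoff 7.
Among 5, 11, 7, the best is 11 at c2. Subgame-perfect outcome: (C, c2) with payoffs (8, 11).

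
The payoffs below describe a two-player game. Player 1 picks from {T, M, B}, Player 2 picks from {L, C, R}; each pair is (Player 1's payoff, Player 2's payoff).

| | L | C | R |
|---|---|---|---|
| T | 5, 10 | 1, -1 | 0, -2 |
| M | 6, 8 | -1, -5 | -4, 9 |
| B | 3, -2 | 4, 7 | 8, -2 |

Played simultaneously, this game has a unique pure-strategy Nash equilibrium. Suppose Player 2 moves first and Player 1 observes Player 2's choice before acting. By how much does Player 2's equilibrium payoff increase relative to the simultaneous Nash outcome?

1

Solve by backward induction (Player 2 leads).
- L → Player 1 plays M (best of 5, 6, 3); Player 2 gets 8.
- C → Player 1 plays B (best of 1, -1, 4); Player 2 gets 7.
- R → Player 1 plays B (best of 0, -4, 8); Player 2 gets -2.
Among 8, 7, -2, the best is 8 at L. Subgame-perfect outcome: (M, L) with payoffs (6, 8).
Under simultaneous play:
Player 1's best replies: L→M; C→B; R→B.
Player 2's best replies: T→L; M→R; B→C.
Only (B, C) has each player best-responding; Nash payoffs (4, 7).
Player 2's commitment gain: 8 − 7 = 1.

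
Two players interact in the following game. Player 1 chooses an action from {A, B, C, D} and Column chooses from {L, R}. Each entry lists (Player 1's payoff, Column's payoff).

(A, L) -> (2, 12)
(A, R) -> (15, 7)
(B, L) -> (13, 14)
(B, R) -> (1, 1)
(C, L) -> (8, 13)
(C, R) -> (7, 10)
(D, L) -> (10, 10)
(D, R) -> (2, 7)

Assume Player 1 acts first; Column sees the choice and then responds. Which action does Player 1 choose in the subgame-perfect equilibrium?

B

Column best-responds to each possible Player 1 move:
- A → Column plays L (best of 12, 7); Player 1 gets 2.
- B → Column plays L (best of 14, 1); Player 1 gets 13.
- C → Column plays L (best of 13, 10); Player 1 gets 8.
- D → Column plays L (best of 10, 7); Player 1 gets 10.
Maximizing over 2, 13, 8, 10, Player 1 chooses B. Subgame-perfect outcome: (B, L) with payoffs (13, 14).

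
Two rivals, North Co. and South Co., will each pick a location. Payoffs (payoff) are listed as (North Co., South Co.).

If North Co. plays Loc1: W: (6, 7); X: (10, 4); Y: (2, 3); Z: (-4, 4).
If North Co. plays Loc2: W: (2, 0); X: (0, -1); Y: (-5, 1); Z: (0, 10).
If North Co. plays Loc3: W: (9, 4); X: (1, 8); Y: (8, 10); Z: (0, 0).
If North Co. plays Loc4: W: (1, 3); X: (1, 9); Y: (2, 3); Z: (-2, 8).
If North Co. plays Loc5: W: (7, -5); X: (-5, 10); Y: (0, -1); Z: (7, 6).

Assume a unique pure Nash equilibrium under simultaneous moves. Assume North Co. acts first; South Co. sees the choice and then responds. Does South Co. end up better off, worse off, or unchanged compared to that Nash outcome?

Solve by backward induction (North Co. leads).
- Loc1: South Co. compares 7, 4, 3, 4 and picks W; North Co. would get 6.
- Loc2: South Co. compares 0, -1, 1, 10 and picks Z; North Co. would get 0.
- Loc3: South Co. compares 4, 8, 10, 0 and picks Y; North Co. would get 8.
- Loc4: South Co. compares 3, 9, 3, 8 and picks X; North Co. would get 1.
- Loc5: South Co. compares -5, 10, -1, 6 and picks X; North Co. would get -5.
North Co.'s induced payoffs are 6, 0, 8, 1, -5, so North Co. commits to Loc3. Subgame-perfect outcome: (Loc3, Y) with payoffs (8, 10).
For the simultaneous game, intersect best replies.
North Co.'s best replies: W→Loc3; X→Loc1; Y→Loc3; Z→Loc5.
South Co.'s best replies: Loc1→W; Loc2→Z; Loc3→Y; Loc4→X; Loc5→X.
The unique mutual best reply is (Loc3, Y), giving (8, 10).
South Co. earns 10 sequentially versus 10 at the Nash outcome: unchanged.

unchanged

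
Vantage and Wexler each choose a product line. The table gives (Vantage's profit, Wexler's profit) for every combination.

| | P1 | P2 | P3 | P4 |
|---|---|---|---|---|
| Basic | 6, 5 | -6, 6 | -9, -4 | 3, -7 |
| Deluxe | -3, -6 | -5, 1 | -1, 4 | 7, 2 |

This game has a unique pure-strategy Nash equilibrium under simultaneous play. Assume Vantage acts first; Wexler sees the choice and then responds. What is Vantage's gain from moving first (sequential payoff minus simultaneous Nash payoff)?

0

Solve by backward induction (Vantage leads).
- Basic → Wexler plays P2 (best of 5, 6, -4, -7); Vantage gets -6.
- Deluxe → Wexler plays P3 (best of -6, 1, 4, 2); Vantage gets -1.
Maximizing over -6, -1, Vantage chooses Deluxe. Subgame-perfect outcome: (Deluxe, P3) with payoffs (-1, 4).
Under simultaneous play:
Vantage's best replies: P1→Basic; P2→Deluxe; P3→Deluxe; P4→Deluxe.
Wexler's best replies: Basic→P2; Deluxe→P3.
The unique mutual best reply is (Deluxe, P3), giving (-1, 4).
Vantage's commitment gain: -1 − -1 = 0.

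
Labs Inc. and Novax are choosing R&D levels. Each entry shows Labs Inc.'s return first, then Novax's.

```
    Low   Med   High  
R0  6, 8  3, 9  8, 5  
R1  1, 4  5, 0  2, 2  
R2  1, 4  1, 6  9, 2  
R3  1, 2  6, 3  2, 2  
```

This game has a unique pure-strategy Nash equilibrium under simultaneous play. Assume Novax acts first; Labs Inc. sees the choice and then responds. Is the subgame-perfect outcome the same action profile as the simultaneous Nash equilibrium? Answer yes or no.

no

Solve by backward induction (Novax leads).
- Low: Labs Inc. compares 6, 1, 1, 1 and picks R0; Novax would get 8.
- Med: Labs Inc. compares 3, 5, 1, 6 and picks R3; Novax would get 3.
- High: Labs Inc. compares 8, 2, 9, 2 and picks R2; Novax would get 2.
Among 8, 3, 2, the best is 8 at Low. Subgame-perfect outcome: (R0, Low) with payoffs (6, 8).
For the simultaneous game, intersect best replies.
Labs Inc.'s best replies: Low→R0; Med→R3; High→R2.
Novax's best replies: R0→Med; R1→Low; R2→Med; R3→Med.
The unique mutual best reply is (R3, Med), giving (6, 3).
Sequential outcome (R0, Low) differs from the Nash profile (R3, Med).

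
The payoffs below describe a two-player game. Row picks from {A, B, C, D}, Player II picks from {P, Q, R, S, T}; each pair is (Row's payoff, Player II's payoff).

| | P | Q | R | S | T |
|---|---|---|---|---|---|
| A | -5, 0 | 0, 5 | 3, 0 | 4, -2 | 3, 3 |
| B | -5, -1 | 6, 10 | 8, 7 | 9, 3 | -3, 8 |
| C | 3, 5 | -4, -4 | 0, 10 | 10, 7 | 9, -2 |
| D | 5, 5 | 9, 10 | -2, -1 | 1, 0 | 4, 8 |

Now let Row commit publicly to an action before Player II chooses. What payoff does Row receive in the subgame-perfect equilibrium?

Solve by backward induction (Row leads).
- A: BR = Q, leader payoff 0.
- B: BR = Q, leader payoff 6.
- C: BR = R, leader payoff 0.
- D: BR = Q, leader payoff 9.
Maximizing over 0, 6, 0, 9, Row chooses D. Subgame-perfect outcome: (D, Q) with payoffs (9, 10).

9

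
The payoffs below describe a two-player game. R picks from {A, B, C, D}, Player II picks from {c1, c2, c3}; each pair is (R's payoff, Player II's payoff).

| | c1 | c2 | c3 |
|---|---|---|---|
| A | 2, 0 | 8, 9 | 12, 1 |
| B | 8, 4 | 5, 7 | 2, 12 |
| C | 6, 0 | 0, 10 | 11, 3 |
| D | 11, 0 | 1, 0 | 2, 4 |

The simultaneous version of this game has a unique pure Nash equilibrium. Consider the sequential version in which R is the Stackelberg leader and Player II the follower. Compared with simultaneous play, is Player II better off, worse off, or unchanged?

Work backward from Player II's decision.
- A: Player II compares 0, 9, 1 and picks c2; R would get 8.
- B: Player II compares 4, 7, 12 and picks c3; R would get 2.
- C: Player II compares 0, 10, 3 and picks c2; R would get 0.
- D: Player II compares 0, 0, 4 and picks c3; R would get 2.
R's induced payoffs are 8, 2, 0, 2, so R commits to A. Subgame-perfect outcome: (A, c2) with payoffs (8, 9).
Now find the simultaneous Nash equilibrium.
R's best replies: c1→D; c2→A; c3→A.
Player II's best replies: A→c2; B→c3; C→c2; D→c3.
Only (A, c2) has each player best-responding; Nash payoffs (8, 9).
Player II earns 9 sequentially versus 9 at the Nash outcome: unchanged.

unchanged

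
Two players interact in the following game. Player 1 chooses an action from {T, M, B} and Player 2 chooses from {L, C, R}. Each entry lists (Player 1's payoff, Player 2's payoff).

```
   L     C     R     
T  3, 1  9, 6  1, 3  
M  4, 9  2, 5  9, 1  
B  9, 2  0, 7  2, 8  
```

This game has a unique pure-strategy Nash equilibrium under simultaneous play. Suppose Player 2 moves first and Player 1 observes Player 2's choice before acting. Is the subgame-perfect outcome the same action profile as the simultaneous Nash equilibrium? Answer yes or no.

yes

Backward induction with Player 2 moving first.
- L: Player 1 compares 3, 4, 9 and picks B; Player 2 would get 2.
- C: Player 1 compares 9, 2, 0 and picks T; Player 2 would get 6.
- R: Player 1 compares 1, 9, 2 and picks M; Player 2 would get 1.
Player 2's induced payoffs are 2, 6, 1, so Player 2 commits to C. Subgame-perfect outcome: (T, C) with payoffs (9, 6).
Under simultaneous play:
Player 1's best replies: L→B; C→T; R→M.
Player 2's best replies: T→C; M→L; B→R.
The unique mutual best reply is (T, C), giving (9, 6).
Sequential outcome (T, C) coincides with the Nash profile (T, C).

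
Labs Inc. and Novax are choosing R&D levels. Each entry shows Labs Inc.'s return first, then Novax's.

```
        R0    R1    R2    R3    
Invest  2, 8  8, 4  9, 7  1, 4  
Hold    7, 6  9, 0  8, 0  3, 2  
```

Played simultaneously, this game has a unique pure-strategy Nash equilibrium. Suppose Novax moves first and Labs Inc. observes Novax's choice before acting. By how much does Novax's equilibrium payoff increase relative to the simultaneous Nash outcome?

1

Labs Inc. best-responds to each possible Novax move:
- R0: Labs Inc. compares 2, 7 and picks Hold; Novax would get 6.
- R1: Labs Inc. compares 8, 9 and picks Hold; Novax would get 0.
- R2: Labs Inc. compares 9, 8 and picks Invest; Novax would get 7.
- R3: Labs Inc. compares 1, 3 and picks Hold; Novax would get 2.
Among 6, 0, 7, 2, the best is 7 at R2. Subgame-perfect outcome: (Invest, R2) with payoffs (9, 7).
Under simultaneous play:
Labs Inc.'s best replies: R0→Hold; R1→Hold; R2→Invest; R3→Hold.
Novax's best replies: Invest→R0; Hold→R0.
The unique mutual best reply is (Hold, R0), giving (7, 6).
Novax's commitment gain: 7 − 6 = 1.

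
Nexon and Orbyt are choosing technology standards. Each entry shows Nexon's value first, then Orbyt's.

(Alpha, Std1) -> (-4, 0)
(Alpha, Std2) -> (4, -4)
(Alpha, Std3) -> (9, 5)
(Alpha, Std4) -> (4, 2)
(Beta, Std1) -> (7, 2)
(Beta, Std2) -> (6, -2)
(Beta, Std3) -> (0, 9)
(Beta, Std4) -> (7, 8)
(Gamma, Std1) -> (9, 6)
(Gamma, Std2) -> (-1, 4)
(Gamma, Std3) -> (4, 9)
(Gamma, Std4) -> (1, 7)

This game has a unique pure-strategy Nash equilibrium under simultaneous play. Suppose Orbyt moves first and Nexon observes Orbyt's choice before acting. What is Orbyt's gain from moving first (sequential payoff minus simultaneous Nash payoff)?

3

Backward induction with Orbyt moving first.
- Std1 → Nexon plays Gamma (best of -4, 7, 9); Orbyt gets 6.
- Std2 → Nexon plays Beta (best of 4, 6, -1); Orbyt gets -2.
- Std3 → Nexon plays Alpha (best of 9, 0, 4); Orbyt gets 5.
- Std4 → Nexon plays Beta (best of 4, 7, 1); Orbyt gets 8.
Maximizing over 6, -2, 5, 8, Orbyt chooses Std4. Subgame-perfect outcome: (Beta, Std4) with payoffs (7, 8).
Under simultaneous play:
Nexon's best replies: Std1→Gamma; Std2→Beta; Std3→Alpha; Std4→Beta.
Orbyt's best replies: Alpha→Std3; Beta→Std3; Gamma→Std3.
Only (Alpha, Std3) has each player best-responding; Nash payoffs (9, 5).
Orbyt's commitment gain: 8 − 5 = 3.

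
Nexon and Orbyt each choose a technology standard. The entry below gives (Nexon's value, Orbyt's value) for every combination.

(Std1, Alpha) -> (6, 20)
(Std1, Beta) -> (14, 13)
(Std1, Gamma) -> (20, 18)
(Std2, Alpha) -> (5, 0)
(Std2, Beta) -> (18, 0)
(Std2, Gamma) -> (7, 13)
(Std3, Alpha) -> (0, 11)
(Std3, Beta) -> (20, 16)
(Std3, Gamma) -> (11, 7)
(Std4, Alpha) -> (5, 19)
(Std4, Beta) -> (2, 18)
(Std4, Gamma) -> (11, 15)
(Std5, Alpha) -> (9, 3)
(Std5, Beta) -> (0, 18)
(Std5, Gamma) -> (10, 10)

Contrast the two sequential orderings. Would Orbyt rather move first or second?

If Nexon leads: Orbyt's best replies are Std1→Alpha, Std2→Gamma, Std3→Beta, Std4→Alpha, Std5→Beta; Nexon's induced payoffs 6, 7, 20, 5, 0; outcome (Std3, Beta), payoffs (20, 16).
If Orbyt leads: Nexon's best replies are Alpha→Std5, Beta→Std3, Gamma→Std1; Orbyt's induced payoffs 3, 16, 18; outcome (Std1, Gamma), payoffs (20, 18).
Orbyt gets 18 moving first and 16 moving second, so Orbyt prefers to move first.

first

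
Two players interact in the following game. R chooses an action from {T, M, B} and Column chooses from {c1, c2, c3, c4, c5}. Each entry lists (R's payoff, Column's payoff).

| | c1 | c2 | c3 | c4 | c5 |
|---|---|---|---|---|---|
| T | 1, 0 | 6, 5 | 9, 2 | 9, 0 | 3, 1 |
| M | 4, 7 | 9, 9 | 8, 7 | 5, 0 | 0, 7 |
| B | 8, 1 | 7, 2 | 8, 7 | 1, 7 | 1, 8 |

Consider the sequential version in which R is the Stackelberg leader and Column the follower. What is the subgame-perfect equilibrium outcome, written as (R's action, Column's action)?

(M, c2)

Solve by backward induction (R leads).
- T → Column plays c2 (best of 0, 5, 2, 0, 1); R gets 6.
- M → Column plays c2 (best of 7, 9, 7, 0, 7); R gets 9.
- B → Column plays c5 (best of 1, 2, 7, 7, 8); R gets 1.
Among 6, 9, 1, the best is 9 at M. Subgame-perfect outcome: (M, c2) with payoffs (9, 9).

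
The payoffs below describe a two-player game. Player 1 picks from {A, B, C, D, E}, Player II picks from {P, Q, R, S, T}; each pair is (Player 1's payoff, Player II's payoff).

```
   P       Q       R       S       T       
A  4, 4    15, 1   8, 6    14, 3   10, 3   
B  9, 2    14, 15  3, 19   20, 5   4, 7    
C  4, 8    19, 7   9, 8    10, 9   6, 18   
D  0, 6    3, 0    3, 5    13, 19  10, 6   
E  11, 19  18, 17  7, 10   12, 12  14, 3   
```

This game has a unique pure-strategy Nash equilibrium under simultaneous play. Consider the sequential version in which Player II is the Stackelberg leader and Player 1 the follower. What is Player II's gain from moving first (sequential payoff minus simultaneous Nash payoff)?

Work backward from Player 1's decision.
- P → Player 1 plays E (best of 4, 9, 4, 0, 11); Player II gets 19.
- Q → Player 1 plays C (best of 15, 14, 19, 3, 18); Player II gets 7.
- R → Player 1 plays C (best of 8, 3, 9, 3, 7); Player II gets 8.
- S → Player 1 plays B (best of 14, 20, 10, 13, 12); Player II gets 5.
- T → Player 1 plays E (best of 10, 4, 6, 10, 14); Player II gets 3.
Player II's induced payoffs are 19, 7, 8, 5, 3, so Player II commits to P. Subgame-perfect outcome: (E, P) with payoffs (11, 19).
For the simultaneous game, intersect best replies.
Player 1's best replies: P→E; Q→C; R→C; S→B; T→E.
Player II's best replies: A→R; B→R; C→T; D→S; E→P.
The unique mutual best reply is (E, P), giving (11, 19).
Player II's commitment gain: 19 − 19 = 0.

0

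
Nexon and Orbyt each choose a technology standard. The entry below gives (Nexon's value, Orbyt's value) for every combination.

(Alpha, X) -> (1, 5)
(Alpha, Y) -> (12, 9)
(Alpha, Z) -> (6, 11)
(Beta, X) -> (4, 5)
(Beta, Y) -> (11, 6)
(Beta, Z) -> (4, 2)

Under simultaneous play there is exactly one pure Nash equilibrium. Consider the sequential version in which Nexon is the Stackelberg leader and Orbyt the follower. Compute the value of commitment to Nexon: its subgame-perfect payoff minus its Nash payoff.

Solve by backward induction (Nexon leads).
- Alpha: BR = Z, leader payoff 6.
- Beta: BR = Y, leader payoff 11.
Maximizing over 6, 11, Nexon chooses Beta. Subgame-perfect outcome: (Beta, Y) with payoffs (11, 6).
Now find the simultaneous Nash equilibrium.
Nexon's best replies: X→Beta; Y→Alpha; Z→Alpha.
Orbyt's best replies: Alpha→Z; Beta→Y.
Only (Alpha, Z) has each player best-responding; Nash payoffs (6, 11).
Nexon's commitment gain: 11 − 6 = 5.

5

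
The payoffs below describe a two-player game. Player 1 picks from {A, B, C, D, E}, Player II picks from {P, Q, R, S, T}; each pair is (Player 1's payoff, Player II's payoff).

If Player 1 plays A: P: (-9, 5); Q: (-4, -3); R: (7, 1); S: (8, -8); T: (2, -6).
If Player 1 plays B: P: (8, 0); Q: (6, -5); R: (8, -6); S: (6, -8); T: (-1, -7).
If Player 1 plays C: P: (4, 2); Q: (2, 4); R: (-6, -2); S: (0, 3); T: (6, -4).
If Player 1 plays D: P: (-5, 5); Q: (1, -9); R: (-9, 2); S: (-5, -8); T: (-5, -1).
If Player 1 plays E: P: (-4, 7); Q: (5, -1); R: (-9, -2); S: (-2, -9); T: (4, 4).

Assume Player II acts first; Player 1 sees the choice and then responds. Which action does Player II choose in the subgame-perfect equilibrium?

P

Solve by backward induction (Player II leads).
- P: Player 1 compares -9, 8, 4, -5, -4 and picks B; Player II would get 0.
- Q: Player 1 compares -4, 6, 2, 1, 5 and picks B; Player II would get -5.
- R: Player 1 compares 7, 8, -6, -9, -9 and picks B; Player II would get -6.
- S: Player 1 compares 8, 6, 0, -5, -2 and picks A; Player II would get -8.
- T: Player 1 compares 2, -1, 6, -5, 4 and picks C; Player II would get -4.
Among 0, -5, -6, -8, -4, the best is 0 at P. Subgame-perfect outcome: (B, P) with payoffs (8, 0).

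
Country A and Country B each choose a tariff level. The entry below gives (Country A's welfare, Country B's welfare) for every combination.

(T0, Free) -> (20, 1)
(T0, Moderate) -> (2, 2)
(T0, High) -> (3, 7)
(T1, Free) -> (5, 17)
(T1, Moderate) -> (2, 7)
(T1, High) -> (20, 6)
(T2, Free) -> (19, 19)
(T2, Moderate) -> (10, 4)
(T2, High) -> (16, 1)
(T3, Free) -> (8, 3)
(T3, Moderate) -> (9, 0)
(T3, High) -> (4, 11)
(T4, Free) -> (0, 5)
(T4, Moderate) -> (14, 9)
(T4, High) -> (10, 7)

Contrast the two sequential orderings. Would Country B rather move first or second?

If Country A leads: Country B's best replies are T0→High, T1→Free, T2→Free, T3→High, T4→Moderate; Country A's induced payoffs 3, 5, 19, 4, 14; outcome (T2, Free), payoffs (19, 19).
If Country B leads: Country A's best replies are Free→T0, Moderate→T4, High→T1; Country B's induced payoffs 1, 9, 6; outcome (T4, Moderate), payoffs (14, 9).
Country B gets 9 moving first and 19 moving second, so Country B prefers to move second.

second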